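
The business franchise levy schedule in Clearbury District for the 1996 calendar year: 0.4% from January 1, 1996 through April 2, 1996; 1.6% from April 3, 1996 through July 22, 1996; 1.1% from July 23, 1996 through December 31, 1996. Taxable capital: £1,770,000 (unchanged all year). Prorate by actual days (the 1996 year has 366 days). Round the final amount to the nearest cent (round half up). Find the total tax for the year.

£19,005.74

January 1 – April 2, 1996: 93 days at 0.4% → £1,770,000 × 0.4% × 93/366 = £1,799.0164
April 3 – July 22, 1996: 111 days at 1.6% → £1,770,000 × 1.6% × 111/366 = £8,588.8525
July 23 – December 31, 1996: 162 days at 1.1% → £1,770,000 × 1.1% × 162/366 = £8,617.8689
Total = £19,005.7377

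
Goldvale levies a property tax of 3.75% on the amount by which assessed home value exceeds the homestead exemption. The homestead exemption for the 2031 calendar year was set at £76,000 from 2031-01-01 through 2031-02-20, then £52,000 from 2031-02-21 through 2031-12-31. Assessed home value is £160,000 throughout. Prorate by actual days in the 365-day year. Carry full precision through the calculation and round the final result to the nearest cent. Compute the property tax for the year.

£3,924.25

2031-01-01 to 2031-02-20: 51 days, exemption £76,000 → (£160,000 − £76,000) × 3.75% × 51/365 = £440.1370
2031-02-21 to 2031-12-31: 314 days, exemption £52,000 → (£160,000 − £52,000) × 3.75% × 314/365 = £3,484.1096
Total = £3,924.2466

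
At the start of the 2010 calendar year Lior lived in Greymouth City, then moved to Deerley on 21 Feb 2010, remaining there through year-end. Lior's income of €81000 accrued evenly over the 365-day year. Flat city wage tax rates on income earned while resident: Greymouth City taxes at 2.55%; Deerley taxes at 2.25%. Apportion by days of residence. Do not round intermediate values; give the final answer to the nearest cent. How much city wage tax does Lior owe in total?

Greymouth City, 1 Jan – 20 Feb 2010: 51 days → €81000 × 2.55% × 51/365 = €288.6041
Deerley, 21 Feb – 31 Dec 2010: 314 days → €81000 × 2.25% × 314/365 = €1567.8493
Total = €1856.4534

€1856.45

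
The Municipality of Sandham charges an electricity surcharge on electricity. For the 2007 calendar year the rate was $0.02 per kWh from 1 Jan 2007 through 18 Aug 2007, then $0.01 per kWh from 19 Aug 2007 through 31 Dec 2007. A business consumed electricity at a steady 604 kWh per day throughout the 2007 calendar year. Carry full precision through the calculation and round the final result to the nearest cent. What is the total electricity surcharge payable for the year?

$3593.80

1 Jan – 18 Aug 2007: 230 days × 604 kWh/day = 138,920 kWh at $0.02/kWh → $2778.40
19 Aug – 31 Dec 2007: 135 days × 604 kWh/day = 81,540 kWh at $0.01/kWh → $815.40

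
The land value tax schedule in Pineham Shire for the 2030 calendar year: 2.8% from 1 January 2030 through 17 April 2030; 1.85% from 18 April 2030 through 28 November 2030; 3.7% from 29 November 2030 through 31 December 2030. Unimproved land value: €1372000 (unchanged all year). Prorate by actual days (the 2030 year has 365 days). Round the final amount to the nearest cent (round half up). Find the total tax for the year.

1 January – 17 April 2030: 107 days at 2.8% → €1372000 × 2.8% × 107/365 = €11261.6767
18 April – 28 November 2030: 225 days at 1.85% → €1372000 × 1.85% × 225/365 = €15646.4384
29 November – 31 December 2030: 33 days at 3.7% → €1372000 × 3.7% × 33/365 = €4589.6219
Total = €31497.7370

€31497.74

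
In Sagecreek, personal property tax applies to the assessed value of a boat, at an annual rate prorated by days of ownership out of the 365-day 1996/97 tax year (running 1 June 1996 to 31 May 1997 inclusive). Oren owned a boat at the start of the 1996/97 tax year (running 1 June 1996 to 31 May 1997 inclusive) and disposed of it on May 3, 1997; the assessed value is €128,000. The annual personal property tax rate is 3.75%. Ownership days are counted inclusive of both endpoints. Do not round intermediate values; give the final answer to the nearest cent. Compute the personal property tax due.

€4,431.78

Days held (June 1, 1996 – May 3, 1997): 337 out of 365
Tax = €128,000 × 3.75% × 337/365 = €4,431.7808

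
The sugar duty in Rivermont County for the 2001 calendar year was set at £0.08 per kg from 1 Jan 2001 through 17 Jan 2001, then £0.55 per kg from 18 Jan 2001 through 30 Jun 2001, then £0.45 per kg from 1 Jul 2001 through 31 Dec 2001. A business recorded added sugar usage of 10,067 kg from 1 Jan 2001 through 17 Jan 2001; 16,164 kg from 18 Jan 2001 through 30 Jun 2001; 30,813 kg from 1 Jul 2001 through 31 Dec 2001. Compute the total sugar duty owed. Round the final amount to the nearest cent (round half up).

1 Jan – 17 Jan 2001: 10,067 kg at £0.08/kg → £805.36
18 Jan – 30 Jun 2001: 16,164 kg at £0.55/kg → £8,890.20
1 Jul – 31 Dec 2001: 30,813 kg at £0.45/kg → £13,865.85

£23,561.41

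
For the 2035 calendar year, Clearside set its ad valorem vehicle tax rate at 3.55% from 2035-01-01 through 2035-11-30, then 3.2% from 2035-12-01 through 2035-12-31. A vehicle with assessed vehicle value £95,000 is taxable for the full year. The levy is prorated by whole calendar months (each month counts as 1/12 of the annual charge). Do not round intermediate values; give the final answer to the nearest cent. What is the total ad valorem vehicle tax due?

2035-01-01 to 2035-11-30: 11 months at 3.55% → £95,000 × 3.55% × 11/12 = £3,091.4583
2035-12-01 to 2035-12-31: 1 month at 3.2% → £95,000 × 3.2% × 1/12 = £253.3333
Total = £3,344.7917

£3,344.79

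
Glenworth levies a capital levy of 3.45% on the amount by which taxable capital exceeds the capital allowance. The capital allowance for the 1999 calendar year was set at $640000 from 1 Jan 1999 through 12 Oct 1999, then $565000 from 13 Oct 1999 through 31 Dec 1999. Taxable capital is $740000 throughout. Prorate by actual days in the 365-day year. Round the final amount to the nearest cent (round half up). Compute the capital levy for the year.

$4017.12

1 Jan – 12 Oct 1999: 285 days, exemption $640000 → ($740000 − $640000) × 3.45% × 285/365 = $2693.8356
13 Oct – 31 Dec 1999: 80 days, exemption $565000 → ($740000 − $565000) × 3.45% × 80/365 = $1323.2877
Total = $4017.1233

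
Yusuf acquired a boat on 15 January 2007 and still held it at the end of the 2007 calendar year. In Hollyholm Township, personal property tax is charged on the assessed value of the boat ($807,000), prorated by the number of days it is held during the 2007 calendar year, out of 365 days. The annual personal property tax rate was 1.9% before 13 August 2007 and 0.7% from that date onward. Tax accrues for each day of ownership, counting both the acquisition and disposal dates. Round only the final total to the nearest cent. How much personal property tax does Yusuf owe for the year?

15 January – 12 August 2007: 210 days at 1.9% → $807,000 × 1.9% × 210/365 = $8,821.7260
13 August – 31 December 2007: 141 days at 0.7% → $807,000 × 0.7% × 141/365 = $2,182.2164
Total = $11,003.9425

$11,003.94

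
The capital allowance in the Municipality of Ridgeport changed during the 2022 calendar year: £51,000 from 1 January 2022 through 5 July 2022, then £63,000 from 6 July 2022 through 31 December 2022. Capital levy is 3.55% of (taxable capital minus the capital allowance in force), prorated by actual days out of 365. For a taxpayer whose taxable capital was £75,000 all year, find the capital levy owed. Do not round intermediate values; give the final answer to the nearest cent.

£643.08

1 January – 5 July 2022: 186 days, exemption £51,000 → (£75,000 − £51,000) × 3.55% × 186/365 = £434.1699
6 July – 31 December 2022: 179 days, exemption £63,000 → (£75,000 − £63,000) × 3.55% × 179/365 = £208.9151
Total = £643.0849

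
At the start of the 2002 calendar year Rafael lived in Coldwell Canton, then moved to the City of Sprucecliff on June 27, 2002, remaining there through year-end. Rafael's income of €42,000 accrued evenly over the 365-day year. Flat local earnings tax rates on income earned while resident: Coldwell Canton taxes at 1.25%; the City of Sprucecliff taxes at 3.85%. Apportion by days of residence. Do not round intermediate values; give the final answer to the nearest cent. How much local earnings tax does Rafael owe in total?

Coldwell Canton, January 1 – June 26, 2002: 177 days → €42,000 × 1.25% × 177/365 = €254.5890
The City of Sprucecliff, June 27 – December 31, 2002: 188 days → €42,000 × 3.85% × 188/365 = €832.8658
Total = €1,087.4548

€1,087.45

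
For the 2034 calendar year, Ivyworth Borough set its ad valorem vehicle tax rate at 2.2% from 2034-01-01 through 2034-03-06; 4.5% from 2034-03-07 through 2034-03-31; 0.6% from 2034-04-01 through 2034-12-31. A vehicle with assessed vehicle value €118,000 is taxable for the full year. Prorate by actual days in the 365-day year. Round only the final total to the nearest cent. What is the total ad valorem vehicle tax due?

2034-01-01 to 2034-03-06: 65 days at 2.2% → €118,000 × 2.2% × 65/365 = €462.3014
2034-03-07 to 2034-03-31: 25 days at 4.5% → €118,000 × 4.5% × 25/365 = €363.6986
2034-04-01 to 2034-12-31: 275 days at 0.6% → €118,000 × 0.6% × 275/365 = €533.4247
Total = €1,359.4247

€1,359.42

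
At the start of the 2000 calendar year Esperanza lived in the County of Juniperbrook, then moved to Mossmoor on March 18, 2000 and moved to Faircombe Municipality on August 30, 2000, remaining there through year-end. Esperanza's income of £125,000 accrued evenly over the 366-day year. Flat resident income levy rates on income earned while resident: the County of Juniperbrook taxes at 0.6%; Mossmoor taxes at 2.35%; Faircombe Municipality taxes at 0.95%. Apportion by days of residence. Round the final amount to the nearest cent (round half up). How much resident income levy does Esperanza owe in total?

The County of Juniperbrook, January 1 – March 17, 2000: 77 days → £125,000 × 0.6% × 77/366 = £157.7869
Mossmoor, March 18 – August 29, 2000: 165 days → £125,000 × 2.35% × 165/366 = £1,324.2828
Faircombe Municipality, August 30 – December 31, 2000: 124 days → £125,000 × 0.95% × 124/366 = £402.3224
Total = £1,884.3921

£1,884.39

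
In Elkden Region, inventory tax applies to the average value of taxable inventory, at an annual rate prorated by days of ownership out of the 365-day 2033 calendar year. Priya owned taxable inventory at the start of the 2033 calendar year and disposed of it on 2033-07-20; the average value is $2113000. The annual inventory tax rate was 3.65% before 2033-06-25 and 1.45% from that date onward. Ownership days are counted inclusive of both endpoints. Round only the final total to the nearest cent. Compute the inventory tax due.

$39159.97

2033-01-01 to 2033-06-24: 175 days at 3.65% → $2113000 × 3.65% × 175/365 = $36977.5000
2033-06-25 to 2033-07-20: 26 days at 1.45% → $2113000 × 1.45% × 26/365 = $2182.4685
Total = $39159.9685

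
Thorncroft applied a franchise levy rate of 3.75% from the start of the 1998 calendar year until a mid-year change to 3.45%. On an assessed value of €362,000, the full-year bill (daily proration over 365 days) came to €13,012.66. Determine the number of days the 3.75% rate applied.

Let d = days at the first rate; then 365 − d days at the second rate.
€362,000 × [3.75%·d + 3.45%·(365−d)] / 365 = €13,012.66
Solving gives d = 176, so the new rate took effect on 26 Jun 1998.

176 days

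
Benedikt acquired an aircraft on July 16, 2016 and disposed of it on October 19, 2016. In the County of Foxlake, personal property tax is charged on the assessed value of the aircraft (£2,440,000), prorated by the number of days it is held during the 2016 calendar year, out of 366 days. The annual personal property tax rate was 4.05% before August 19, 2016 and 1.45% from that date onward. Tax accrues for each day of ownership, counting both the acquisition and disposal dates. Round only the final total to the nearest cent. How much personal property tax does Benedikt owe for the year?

£15,173.33

July 16 – August 18, 2016: 34 days at 4.05% → £2,440,000 × 4.05% × 34/366 = £9,180.0000
August 19 – October 19, 2016: 62 days at 1.45% → £2,440,000 × 1.45% × 62/366 = £5,993.3333
Total = £15,173.3333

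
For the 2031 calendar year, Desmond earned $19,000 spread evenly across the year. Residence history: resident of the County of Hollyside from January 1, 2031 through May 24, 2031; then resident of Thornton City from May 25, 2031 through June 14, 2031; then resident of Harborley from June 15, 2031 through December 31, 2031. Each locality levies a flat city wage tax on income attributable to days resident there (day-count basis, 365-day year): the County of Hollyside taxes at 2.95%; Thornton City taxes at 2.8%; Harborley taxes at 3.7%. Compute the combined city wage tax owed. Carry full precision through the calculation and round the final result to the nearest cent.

The County of Hollyside, January 1 – May 24, 2031: 144 days → $19,000 × 2.95% × 144/365 = $221.1288
Thornton City, May 25 – June 14, 2031: 21 days → $19,000 × 2.8% × 21/365 = $30.6082
Harborley, June 15 – December 31, 2031: 200 days → $19,000 × 3.7% × 200/365 = $385.2055
Total = $636.9425

$636.94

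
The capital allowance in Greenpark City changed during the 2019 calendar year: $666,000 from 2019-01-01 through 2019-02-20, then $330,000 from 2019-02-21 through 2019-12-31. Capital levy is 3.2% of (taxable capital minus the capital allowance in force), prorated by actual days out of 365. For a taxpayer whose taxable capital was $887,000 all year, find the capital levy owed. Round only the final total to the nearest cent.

2019-01-01 to 2019-02-20: 51 days, exemption $666,000 → ($887,000 − $666,000) × 3.2% × 51/365 = $988.1425
2019-02-21 to 2019-12-31: 314 days, exemption $330,000 → ($887,000 − $330,000) × 3.2% × 314/365 = $15,333.5233
Total = $16,321.6658

$16,321.67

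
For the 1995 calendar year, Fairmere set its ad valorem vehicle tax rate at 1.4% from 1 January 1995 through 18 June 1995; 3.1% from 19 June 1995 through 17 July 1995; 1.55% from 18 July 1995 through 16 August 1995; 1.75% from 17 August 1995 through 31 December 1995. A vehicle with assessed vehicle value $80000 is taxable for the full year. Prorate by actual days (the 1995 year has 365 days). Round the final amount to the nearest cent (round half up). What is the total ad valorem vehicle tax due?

$1343.01

1 January – 18 June 1995: 169 days at 1.4% → $80000 × 1.4% × 169/365 = $518.5753
19 June – 17 July 1995: 29 days at 3.1% → $80000 × 3.1% × 29/365 = $197.0411
18 July – 16 August 1995: 30 days at 1.55% → $80000 × 1.55% × 30/365 = $101.9178
17 August – 31 December 1995: 137 days at 1.75% → $80000 × 1.75% × 137/365 = $525.4795
Total = $1343.0137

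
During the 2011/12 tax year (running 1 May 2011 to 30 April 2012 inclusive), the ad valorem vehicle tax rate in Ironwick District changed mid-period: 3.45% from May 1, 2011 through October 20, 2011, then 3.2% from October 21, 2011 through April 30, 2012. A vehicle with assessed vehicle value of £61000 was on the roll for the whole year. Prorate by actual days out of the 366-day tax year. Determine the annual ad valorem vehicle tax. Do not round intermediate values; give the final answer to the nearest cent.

£2024.08

May 1 – October 20, 2011: 173 days at 3.45% → £61000 × 3.45% × 173/366 = £994.7500
October 21, 2011 – April 30, 2012: 193 days at 3.2% → £61000 × 3.2% × 193/366 = £1029.3333
Total = £2024.0833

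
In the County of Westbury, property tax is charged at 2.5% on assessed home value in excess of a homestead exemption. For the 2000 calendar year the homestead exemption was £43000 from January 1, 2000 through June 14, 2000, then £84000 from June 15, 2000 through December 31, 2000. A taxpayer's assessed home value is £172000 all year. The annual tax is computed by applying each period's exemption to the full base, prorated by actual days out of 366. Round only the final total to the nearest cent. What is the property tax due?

£2664.89

January 1 – June 14, 2000: 166 days, exemption £43000 → (£172000 − £43000) × 2.5% × 166/366 = £1462.7049
June 15 – December 31, 2000: 200 days, exemption £84000 → (£172000 − £84000) × 2.5% × 200/366 = £1202.1858
Total = £2664.8907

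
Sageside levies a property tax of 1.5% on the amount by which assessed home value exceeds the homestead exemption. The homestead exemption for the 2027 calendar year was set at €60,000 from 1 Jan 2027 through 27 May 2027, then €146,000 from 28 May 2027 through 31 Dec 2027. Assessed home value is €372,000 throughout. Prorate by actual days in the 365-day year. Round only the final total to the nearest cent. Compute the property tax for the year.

1 Jan – 27 May 2027: 147 days, exemption €60,000 → (€372,000 − €60,000) × 1.5% × 147/365 = €1,884.8219
28 May – 31 Dec 2027: 218 days, exemption €146,000 → (€372,000 − €146,000) × 1.5% × 218/365 = €2,024.7123
Total = €3,909.5342

€3,909.53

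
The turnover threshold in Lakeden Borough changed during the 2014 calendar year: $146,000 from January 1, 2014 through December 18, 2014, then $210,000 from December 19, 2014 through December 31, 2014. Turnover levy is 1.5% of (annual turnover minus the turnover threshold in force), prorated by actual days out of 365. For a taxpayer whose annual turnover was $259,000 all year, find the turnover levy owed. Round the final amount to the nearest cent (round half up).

$1,660.81

January 1 – December 18, 2014: 352 days, exemption $146,000 → ($259,000 − $146,000) × 1.5% × 352/365 = $1,634.6301
December 19 – December 31, 2014: 13 days, exemption $210,000 → ($259,000 − $210,000) × 1.5% × 13/365 = $26.1781
Total = $1,660.8082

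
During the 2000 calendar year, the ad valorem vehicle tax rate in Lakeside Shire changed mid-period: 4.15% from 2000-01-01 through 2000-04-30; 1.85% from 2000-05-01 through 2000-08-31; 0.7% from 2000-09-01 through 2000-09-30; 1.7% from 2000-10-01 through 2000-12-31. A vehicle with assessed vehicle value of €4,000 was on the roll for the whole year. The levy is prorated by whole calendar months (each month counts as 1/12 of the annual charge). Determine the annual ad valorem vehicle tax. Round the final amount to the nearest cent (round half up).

€99.33

2000-01-01 to 2000-04-30: 4 months at 4.15% → €4,000 × 4.15% × 4/12 = €55.3333
2000-05-01 to 2000-08-31: 4 months at 1.85% → €4,000 × 1.85% × 4/12 = €24.6667
2000-09-01 to 2000-09-30: 1 month at 0.7% → €4,000 × 0.7% × 1/12 = €2.3333
2000-10-01 to 2000-12-31: 3 months at 1.7% → €4,000 × 1.7% × 3/12 = €17.0000
Total = €99.3333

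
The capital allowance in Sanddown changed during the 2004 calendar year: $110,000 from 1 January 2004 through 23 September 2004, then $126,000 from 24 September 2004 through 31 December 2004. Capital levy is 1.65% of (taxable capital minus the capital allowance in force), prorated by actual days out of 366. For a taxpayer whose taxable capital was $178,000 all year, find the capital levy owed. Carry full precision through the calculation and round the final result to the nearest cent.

1 January – 23 September 2004: 267 days, exemption $110,000 → ($178,000 − $110,000) × 1.65% × 267/366 = $818.5082
24 September – 31 December 2004: 99 days, exemption $126,000 → ($178,000 − $126,000) × 1.65% × 99/366 = $232.0820
Total = $1,050.5902

$1,050.59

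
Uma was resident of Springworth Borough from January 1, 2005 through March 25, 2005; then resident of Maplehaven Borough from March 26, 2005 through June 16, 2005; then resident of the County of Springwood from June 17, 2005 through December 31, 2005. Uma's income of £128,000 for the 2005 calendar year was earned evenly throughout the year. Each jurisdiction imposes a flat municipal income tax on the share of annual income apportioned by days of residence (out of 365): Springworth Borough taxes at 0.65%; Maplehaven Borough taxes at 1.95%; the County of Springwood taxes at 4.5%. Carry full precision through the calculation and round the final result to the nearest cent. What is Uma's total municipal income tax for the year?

£3,883.66

Springworth Borough, January 1 – March 25, 2005: 84 days → £128,000 × 0.65% × 84/365 = £191.4740
Maplehaven Borough, March 26 – June 16, 2005: 83 days → £128,000 × 1.95% × 83/365 = £567.5836
The County of Springwood, June 17 – December 31, 2005: 198 days → £128,000 × 4.5% × 198/365 = £3,124.6027
Total = £3,883.6603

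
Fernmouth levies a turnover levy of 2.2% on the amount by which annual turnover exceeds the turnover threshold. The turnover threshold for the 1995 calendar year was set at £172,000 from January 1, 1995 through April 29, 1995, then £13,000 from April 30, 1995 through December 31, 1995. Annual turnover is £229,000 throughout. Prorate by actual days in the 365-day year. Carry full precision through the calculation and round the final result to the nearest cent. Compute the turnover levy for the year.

£3,611.56

January 1 – April 29, 1995: 119 days, exemption £172,000 → (£229,000 − £172,000) × 2.2% × 119/365 = £408.8384
April 30 – December 31, 1995: 246 days, exemption £13,000 → (£229,000 − £13,000) × 2.2% × 246/365 = £3,202.7178
Total = £3,611.5562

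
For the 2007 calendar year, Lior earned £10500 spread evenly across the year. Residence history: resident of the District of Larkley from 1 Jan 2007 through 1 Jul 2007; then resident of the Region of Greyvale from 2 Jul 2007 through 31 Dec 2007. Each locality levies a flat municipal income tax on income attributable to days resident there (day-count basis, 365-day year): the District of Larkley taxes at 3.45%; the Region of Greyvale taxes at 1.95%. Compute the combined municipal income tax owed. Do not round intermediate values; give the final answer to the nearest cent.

The District of Larkley, 1 Jan – 1 Jul 2007: 182 days → £10500 × 3.45% × 182/365 = £180.6288
The Region of Greyvale, 2 Jul – 31 Dec 2007: 183 days → £10500 × 1.95% × 183/365 = £102.6555
Total = £283.2842

£283.28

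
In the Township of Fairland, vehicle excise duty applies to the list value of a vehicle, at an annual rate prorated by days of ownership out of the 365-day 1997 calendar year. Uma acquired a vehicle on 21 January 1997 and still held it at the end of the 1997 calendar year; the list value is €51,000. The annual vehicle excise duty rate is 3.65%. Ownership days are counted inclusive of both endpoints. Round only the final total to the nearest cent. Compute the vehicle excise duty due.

€1,759.50

Days held (21 January – 31 December 1997): 345 out of 365
Tax = €51,000 × 3.65% × 345/365 = €1,759.5000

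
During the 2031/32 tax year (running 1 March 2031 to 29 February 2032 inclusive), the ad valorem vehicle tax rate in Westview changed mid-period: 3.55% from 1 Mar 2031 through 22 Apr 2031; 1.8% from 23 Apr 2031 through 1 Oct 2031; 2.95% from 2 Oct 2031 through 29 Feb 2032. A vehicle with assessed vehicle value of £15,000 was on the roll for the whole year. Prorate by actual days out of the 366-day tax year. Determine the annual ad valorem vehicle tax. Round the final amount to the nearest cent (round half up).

£379.18

1 Mar – 22 Apr 2031: 53 days at 3.55% → £15,000 × 3.55% × 53/366 = £77.1107
23 Apr – 1 Oct 2031: 162 days at 1.8% → £15,000 × 1.8% × 162/366 = £119.5082
2 Oct 2031 – 29 Feb 2032: 151 days at 2.95% → £15,000 × 2.95% × 151/366 = £182.5615
Total = £379.1803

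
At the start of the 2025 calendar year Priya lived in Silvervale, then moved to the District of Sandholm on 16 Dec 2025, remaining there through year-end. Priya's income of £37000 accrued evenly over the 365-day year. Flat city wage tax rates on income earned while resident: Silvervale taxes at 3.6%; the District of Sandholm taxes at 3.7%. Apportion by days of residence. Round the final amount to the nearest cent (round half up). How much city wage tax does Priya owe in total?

Silvervale, 1 Jan – 15 Dec 2025: 349 days → £37000 × 3.6% × 349/365 = £1273.6110
The District of Sandholm, 16 Dec – 31 Dec 2025: 16 days → £37000 × 3.7% × 16/365 = £60.0110
Total = £1333.6219

£1333.62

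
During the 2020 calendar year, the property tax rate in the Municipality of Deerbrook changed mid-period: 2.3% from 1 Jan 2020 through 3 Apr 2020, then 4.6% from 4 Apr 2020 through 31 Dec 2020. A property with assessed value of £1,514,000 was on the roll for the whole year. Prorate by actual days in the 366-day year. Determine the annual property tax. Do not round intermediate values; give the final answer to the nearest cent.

1 Jan – 3 Apr 2020: 94 days at 2.3% → £1,514,000 × 2.3% × 94/366 = £8,943.3552
4 Apr – 31 Dec 2020: 272 days at 4.6% → £1,514,000 × 4.6% × 272/366 = £51,757.2896
Total = £60,700.6448

£60,700.64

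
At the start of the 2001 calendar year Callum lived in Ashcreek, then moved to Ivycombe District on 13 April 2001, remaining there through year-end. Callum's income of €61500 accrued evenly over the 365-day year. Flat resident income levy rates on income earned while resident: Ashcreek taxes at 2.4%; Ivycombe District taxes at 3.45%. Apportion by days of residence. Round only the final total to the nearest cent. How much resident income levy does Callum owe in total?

€1941.29

Ashcreek, 1 January – 12 April 2001: 102 days → €61500 × 2.4% × 102/365 = €412.4712
Ivycombe District, 13 April – 31 December 2001: 263 days → €61500 × 3.45% × 263/365 = €1528.8226
Total = €1941.2938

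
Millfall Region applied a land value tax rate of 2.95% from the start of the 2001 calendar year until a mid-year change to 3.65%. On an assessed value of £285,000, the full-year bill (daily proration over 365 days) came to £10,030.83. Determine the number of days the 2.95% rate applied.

Let d = days at the first rate; then 365 − d days at the second rate.
£285,000 × [2.95%·d + 3.65%·(365−d)] / 365 = £10,030.83
Solving gives d = 68, so the new rate took effect on 10 Mar 2001.

68 days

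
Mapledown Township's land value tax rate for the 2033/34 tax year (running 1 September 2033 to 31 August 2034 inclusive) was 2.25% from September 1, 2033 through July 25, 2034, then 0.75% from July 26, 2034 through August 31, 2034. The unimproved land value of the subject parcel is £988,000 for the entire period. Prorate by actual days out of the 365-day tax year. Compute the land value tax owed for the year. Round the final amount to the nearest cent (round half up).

September 1, 2033 – July 25, 2034: 328 days at 2.25% → £988,000 × 2.25% × 328/365 = £19,976.5479
July 26 – August 31, 2034: 37 days at 0.75% → £988,000 × 0.75% × 37/365 = £751.1507
Total = £20,727.6986

£20,727.70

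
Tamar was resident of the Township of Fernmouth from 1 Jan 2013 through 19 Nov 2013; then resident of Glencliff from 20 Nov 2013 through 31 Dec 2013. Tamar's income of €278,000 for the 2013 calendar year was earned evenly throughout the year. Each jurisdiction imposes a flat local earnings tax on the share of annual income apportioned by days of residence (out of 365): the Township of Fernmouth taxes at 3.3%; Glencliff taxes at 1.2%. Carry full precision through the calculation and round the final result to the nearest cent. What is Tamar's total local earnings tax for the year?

The Township of Fernmouth, 1 Jan – 19 Nov 2013: 323 days → €278,000 × 3.3% × 323/365 = €8,118.3616
Glencliff, 20 Nov – 31 Dec 2013: 42 days → €278,000 × 1.2% × 42/365 = €383.8685
Total = €8,502.2301

€8,502.23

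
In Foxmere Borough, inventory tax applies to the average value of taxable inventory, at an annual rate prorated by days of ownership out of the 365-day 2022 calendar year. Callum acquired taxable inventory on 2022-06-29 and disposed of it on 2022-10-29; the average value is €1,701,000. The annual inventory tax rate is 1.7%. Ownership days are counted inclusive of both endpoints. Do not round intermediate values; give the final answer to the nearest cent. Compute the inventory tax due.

€9,744.63

Days held (2022-06-29 to 2022-10-29): 123 out of 365
Tax = €1,701,000 × 1.7% × 123/365 = €9,744.6329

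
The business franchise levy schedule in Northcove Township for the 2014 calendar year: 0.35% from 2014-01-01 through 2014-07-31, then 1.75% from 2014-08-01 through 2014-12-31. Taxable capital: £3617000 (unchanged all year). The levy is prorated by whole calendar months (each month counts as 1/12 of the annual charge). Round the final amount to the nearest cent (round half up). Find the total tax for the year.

£33758.67

2014-01-01 to 2014-07-31: 7 months at 0.35% → £3617000 × 0.35% × 7/12 = £7384.7083
2014-08-01 to 2014-12-31: 5 months at 1.75% → £3617000 × 1.75% × 5/12 = £26373.9583
Total = £33758.6667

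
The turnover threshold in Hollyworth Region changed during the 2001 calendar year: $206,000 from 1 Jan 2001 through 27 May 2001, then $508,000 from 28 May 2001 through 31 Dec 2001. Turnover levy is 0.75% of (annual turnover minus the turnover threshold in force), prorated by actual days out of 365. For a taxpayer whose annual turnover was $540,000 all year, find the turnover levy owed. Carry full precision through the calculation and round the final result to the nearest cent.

$1,152.21

1 Jan – 27 May 2001: 147 days, exemption $206,000 → ($540,000 − $206,000) × 0.75% × 147/365 = $1,008.8630
28 May – 31 Dec 2001: 218 days, exemption $508,000 → ($540,000 − $508,000) × 0.75% × 218/365 = $143.3425
Total = $1,152.2055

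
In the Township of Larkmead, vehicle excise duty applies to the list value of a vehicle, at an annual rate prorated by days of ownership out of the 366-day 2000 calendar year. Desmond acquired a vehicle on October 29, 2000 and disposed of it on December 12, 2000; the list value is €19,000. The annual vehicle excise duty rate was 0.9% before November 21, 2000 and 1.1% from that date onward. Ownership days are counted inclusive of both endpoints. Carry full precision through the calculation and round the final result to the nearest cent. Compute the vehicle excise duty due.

October 29 – November 20, 2000: 23 days at 0.9% → €19,000 × 0.9% × 23/366 = €10.7459
November 21 – December 12, 2000: 22 days at 1.1% → €19,000 × 1.1% × 22/366 = €12.5628
Total = €23.3087

€23.31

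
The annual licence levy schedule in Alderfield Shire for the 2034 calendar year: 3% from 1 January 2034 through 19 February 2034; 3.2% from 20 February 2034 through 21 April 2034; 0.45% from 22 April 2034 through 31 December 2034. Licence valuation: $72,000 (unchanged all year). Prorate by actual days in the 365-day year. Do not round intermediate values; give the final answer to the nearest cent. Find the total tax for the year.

1 January – 19 February 2034: 50 days at 3% → $72,000 × 3% × 50/365 = $295.8904
20 February – 21 April 2034: 61 days at 3.2% → $72,000 × 3.2% × 61/365 = $385.0521
22 April – 31 December 2034: 254 days at 0.45% → $72,000 × 0.45% × 254/365 = $225.4685
Total = $906.4110

$906.41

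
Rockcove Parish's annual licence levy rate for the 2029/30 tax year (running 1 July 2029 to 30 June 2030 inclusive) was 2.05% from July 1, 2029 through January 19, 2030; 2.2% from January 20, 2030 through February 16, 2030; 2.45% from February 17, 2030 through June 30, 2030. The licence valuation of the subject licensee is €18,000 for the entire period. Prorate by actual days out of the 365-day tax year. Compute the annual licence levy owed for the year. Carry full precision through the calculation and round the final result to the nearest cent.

€397.50

July 1, 2029 – January 19, 2030: 203 days at 2.05% → €18,000 × 2.05% × 203/365 = €205.2247
January 20 – February 16, 2030: 28 days at 2.2% → €18,000 × 2.2% × 28/365 = €30.3781
February 17 – June 30, 2030: 134 days at 2.45% → €18,000 × 2.45% × 134/365 = €161.9014
Total = €397.5041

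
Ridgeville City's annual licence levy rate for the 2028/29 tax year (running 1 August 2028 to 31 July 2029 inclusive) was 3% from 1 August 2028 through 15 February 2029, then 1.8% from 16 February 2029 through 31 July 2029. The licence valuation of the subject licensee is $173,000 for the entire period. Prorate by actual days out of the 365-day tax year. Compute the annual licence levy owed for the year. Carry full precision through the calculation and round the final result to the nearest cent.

1 August 2028 – 15 February 2029: 199 days at 3% → $173,000 × 3% × 199/365 = $2,829.6164
16 February – 31 July 2029: 166 days at 1.8% → $173,000 × 1.8% × 166/365 = $1,416.2301
Total = $4,245.8466

$4,245.85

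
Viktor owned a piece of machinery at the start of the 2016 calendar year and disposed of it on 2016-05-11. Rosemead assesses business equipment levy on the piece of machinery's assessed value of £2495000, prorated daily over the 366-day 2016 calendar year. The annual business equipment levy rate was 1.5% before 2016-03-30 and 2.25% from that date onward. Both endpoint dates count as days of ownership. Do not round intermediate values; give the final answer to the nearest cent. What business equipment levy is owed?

£15696.00

2016-01-01 to 2016-03-29: 89 days at 1.5% → £2495000 × 1.5% × 89/366 = £9100.6148
2016-03-30 to 2016-05-11: 43 days at 2.25% → £2495000 × 2.25% × 43/366 = £6595.3893
Total = £15696.0041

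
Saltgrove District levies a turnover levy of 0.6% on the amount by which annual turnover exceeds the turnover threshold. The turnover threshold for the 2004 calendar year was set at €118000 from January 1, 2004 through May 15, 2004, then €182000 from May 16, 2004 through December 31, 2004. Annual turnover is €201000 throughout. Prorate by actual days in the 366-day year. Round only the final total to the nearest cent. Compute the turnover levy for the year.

January 1 – May 15, 2004: 136 days, exemption €118000 → (€201000 − €118000) × 0.6% × 136/366 = €185.0492
May 16 – December 31, 2004: 230 days, exemption €182000 → (€201000 − €182000) × 0.6% × 230/366 = €71.6393
Total = €256.6885

€256.69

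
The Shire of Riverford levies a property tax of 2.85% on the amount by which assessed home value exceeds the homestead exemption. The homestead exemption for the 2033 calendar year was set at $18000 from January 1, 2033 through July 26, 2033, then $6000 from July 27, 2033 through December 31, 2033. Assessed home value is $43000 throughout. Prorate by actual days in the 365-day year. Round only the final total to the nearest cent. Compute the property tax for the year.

$860.54

January 1 – July 26, 2033: 207 days, exemption $18000 → ($43000 − $18000) × 2.85% × 207/365 = $404.0753
July 27 – December 31, 2033: 158 days, exemption $6000 → ($43000 − $6000) × 2.85% × 158/365 = $456.4685
Total = $860.5438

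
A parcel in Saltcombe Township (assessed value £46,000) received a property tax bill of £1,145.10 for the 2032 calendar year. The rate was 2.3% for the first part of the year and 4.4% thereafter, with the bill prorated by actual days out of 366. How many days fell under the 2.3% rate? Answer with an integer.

333 days

Let d = days at the first rate; then 366 − d days at the second rate.
£46,000 × [2.3%·d + 4.4%·(366−d)] / 366 = £1,145.10
Solving gives d = 333, so the new rate took effect on 29 Nov 2032.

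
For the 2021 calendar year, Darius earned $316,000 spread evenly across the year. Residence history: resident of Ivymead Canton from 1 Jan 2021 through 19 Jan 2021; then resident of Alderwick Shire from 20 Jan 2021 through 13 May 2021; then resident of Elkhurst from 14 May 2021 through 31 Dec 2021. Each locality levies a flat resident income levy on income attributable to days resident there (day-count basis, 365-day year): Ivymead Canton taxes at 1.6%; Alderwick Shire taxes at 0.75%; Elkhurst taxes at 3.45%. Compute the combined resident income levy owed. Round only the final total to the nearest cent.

$7,932.90

Ivymead Canton, 1 Jan – 19 Jan 2021: 19 days → $316,000 × 1.6% × 19/365 = $263.1890
Alderwick Shire, 20 Jan – 13 May 2021: 114 days → $316,000 × 0.75% × 114/365 = $740.2192
Elkhurst, 14 May – 31 Dec 2021: 232 days → $316,000 × 3.45% × 232/365 = $6,929.4904
Total = $7,932.8986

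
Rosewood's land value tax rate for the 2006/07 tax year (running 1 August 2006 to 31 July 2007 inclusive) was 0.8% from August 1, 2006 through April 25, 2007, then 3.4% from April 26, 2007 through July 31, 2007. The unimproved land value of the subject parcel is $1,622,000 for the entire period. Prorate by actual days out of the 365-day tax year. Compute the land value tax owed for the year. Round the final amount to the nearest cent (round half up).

August 1, 2006 – April 25, 2007: 268 days at 0.8% → $1,622,000 × 0.8% × 268/365 = $9,527.5836
April 26 – July 31, 2007: 97 days at 3.4% → $1,622,000 × 3.4% × 97/365 = $14,655.7699
Total = $24,183.3534

$24,183.35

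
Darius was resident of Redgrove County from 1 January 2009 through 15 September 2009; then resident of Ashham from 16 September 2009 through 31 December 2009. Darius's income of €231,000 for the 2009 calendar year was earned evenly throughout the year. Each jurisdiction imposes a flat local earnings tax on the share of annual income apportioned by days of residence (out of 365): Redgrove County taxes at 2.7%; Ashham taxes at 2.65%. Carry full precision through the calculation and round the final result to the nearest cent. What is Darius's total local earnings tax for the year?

€6,203.14

Redgrove County, 1 January – 15 September 2009: 258 days → €231,000 × 2.7% × 258/365 = €4,408.6192
Ashham, 16 September – 31 December 2009: 107 days → €231,000 × 2.65% × 107/365 = €1,794.5219
Total = €6,203.1411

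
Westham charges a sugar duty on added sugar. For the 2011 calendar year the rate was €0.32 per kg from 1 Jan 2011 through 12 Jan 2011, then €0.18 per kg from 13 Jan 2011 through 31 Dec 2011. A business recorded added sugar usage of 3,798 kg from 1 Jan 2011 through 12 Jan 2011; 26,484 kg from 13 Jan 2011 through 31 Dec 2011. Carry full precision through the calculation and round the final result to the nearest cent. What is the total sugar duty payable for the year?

€5,982.48

1 Jan – 12 Jan 2011: 3,798 kg at €0.32/kg → €1,215.36
13 Jan – 31 Dec 2011: 26,484 kg at €0.18/kg → €4,767.12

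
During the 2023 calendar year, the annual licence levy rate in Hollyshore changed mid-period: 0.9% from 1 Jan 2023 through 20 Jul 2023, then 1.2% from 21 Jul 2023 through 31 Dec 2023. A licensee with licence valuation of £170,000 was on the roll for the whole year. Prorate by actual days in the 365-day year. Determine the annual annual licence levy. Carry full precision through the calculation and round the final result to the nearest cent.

£1,759.15

1 Jan – 20 Jul 2023: 201 days at 0.9% → £170,000 × 0.9% × 201/365 = £842.5479
21 Jul – 31 Dec 2023: 164 days at 1.2% → £170,000 × 1.2% × 164/365 = £916.6027
Total = £1,759.1507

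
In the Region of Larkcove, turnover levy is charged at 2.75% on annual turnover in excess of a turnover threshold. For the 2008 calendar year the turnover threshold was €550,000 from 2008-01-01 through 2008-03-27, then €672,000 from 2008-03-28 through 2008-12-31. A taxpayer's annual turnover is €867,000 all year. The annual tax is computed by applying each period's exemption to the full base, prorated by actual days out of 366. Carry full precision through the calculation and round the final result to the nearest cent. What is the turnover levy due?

2008-01-01 to 2008-03-27: 87 days, exemption €550,000 → (€867,000 − €550,000) × 2.75% × 87/366 = €2,072.1926
2008-03-28 to 2008-12-31: 279 days, exemption €672,000 → (€867,000 − €672,000) × 2.75% × 279/366 = €4,087.8074
Total = €6,160.0000

€6,160.00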